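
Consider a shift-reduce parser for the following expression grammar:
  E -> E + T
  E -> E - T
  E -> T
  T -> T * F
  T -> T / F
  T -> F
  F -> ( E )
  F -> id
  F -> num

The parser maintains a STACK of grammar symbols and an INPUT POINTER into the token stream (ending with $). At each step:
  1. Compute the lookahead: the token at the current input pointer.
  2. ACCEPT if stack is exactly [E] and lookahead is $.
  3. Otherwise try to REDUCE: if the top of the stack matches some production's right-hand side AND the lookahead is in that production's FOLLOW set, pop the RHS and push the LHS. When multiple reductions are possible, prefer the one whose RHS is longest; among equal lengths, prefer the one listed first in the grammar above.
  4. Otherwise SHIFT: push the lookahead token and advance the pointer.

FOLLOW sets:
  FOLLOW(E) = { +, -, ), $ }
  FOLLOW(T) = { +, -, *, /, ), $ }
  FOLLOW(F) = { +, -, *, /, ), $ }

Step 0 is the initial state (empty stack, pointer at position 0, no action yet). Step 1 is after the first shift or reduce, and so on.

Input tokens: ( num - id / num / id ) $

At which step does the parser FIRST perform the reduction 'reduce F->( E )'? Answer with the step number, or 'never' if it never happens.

Answer: 20

Derivation:
Step 1: shift (. Stack=[(] ptr=1 lookahead=num remaining=[num - id / num / id ) $]
Step 2: shift num. Stack=[( num] ptr=2 lookahead=- remaining=[- id / num / id ) $]
Step 3: reduce F->num. Stack=[( F] ptr=2 lookahead=- remaining=[- id / num / id ) $]
Step 4: reduce T->F. Stack=[( T] ptr=2 lookahead=- remaining=[- id / num / id ) $]
Step 5: reduce E->T. Stack=[( E] ptr=2 lookahead=- remaining=[- id / num / id ) $]
Step 6: shift -. Stack=[( E -] ptr=3 lookahead=id remaining=[id / num / id ) $]
Step 7: shift id. Stack=[( E - id] ptr=4 lookahead=/ remaining=[/ num / id ) $]
Step 8: reduce F->id. Stack=[( E - F] ptr=4 lookahead=/ remaining=[/ num / id ) $]
Step 9: reduce T->F. Stack=[( E - T] ptr=4 lookahead=/ remaining=[/ num / id ) $]
Step 10: shift /. Stack=[( E - T /] ptr=5 lookahead=num remaining=[num / id ) $]
Step 11: shift num. Stack=[( E - T / num] ptr=6 lookahead=/ remaining=[/ id ) $]
Step 12: reduce F->num. Stack=[( E - T / F] ptr=6 lookahead=/ remaining=[/ id ) $]
Step 13: reduce T->T / F. Stack=[( E - T] ptr=6 lookahead=/ remaining=[/ id ) $]
Step 14: shift /. Stack=[( E - T /] ptr=7 lookahead=id remaining=[id ) $]
Step 15: shift id. Stack=[( E - T / id] ptr=8 lookahead=) remaining=[) $]
Step 16: reduce F->id. Stack=[( E - T / F] ptr=8 lookahead=) remaining=[) $]
Step 17: reduce T->T / F. Stack=[( E - T] ptr=8 lookahead=) remaining=[) $]
Step 18: reduce E->E - T. Stack=[( E] ptr=8 lookahead=) remaining=[) $]
Step 19: shift ). Stack=[( E )] ptr=9 lookahead=$ remaining=[$]
Step 20: reduce F->( E ). Stack=[F] ptr=9 lookahead=$ remaining=[$]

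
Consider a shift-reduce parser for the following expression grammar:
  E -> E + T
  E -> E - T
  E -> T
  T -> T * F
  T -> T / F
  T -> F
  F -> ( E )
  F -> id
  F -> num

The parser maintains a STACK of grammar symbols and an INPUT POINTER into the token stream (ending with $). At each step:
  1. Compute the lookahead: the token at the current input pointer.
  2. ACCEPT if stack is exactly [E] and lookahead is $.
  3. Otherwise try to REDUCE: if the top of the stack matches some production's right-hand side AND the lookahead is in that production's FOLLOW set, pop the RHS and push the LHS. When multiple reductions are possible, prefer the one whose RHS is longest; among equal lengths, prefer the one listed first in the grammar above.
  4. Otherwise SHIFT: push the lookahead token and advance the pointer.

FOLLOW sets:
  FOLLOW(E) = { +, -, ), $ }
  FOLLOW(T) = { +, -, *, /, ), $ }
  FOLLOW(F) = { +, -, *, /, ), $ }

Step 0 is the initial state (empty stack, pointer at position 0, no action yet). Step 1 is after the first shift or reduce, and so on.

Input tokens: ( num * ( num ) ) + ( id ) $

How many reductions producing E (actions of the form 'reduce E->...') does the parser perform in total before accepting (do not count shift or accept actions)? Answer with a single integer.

Answer: 5

Derivation:
Step 1: shift (. Stack=[(] ptr=1 lookahead=num remaining=[num * ( num ) ) + ( id ) $]
Step 2: shift num. Stack=[( num] ptr=2 lookahead=* remaining=[* ( num ) ) + ( id ) $]
Step 3: reduce F->num. Stack=[( F] ptr=2 lookahead=* remaining=[* ( num ) ) + ( id ) $]
Step 4: reduce T->F. Stack=[( T] ptr=2 lookahead=* remaining=[* ( num ) ) + ( id ) $]
Step 5: shift *. Stack=[( T *] ptr=3 lookahead=( remaining=[( num ) ) + ( id ) $]
Step 6: shift (. Stack=[( T * (] ptr=4 lookahead=num remaining=[num ) ) + ( id ) $]
Step 7: shift num. Stack=[( T * ( num] ptr=5 lookahead=) remaining=[) ) + ( id ) $]
Step 8: reduce F->num. Stack=[( T * ( F] ptr=5 lookahead=) remaining=[) ) + ( id ) $]
Step 9: reduce T->F. Stack=[( T * ( T] ptr=5 lookahead=) remaining=[) ) + ( id ) $]
Step 10: reduce E->T. Stack=[( T * ( E] ptr=5 lookahead=) remaining=[) ) + ( id ) $]
Step 11: shift ). Stack=[( T * ( E )] ptr=6 lookahead=) remaining=[) + ( id ) $]
Step 12: reduce F->( E ). Stack=[( T * F] ptr=6 lookahead=) remaining=[) + ( id ) $]
Step 13: reduce T->T * F. Stack=[( T] ptr=6 lookahead=) remaining=[) + ( id ) $]
Step 14: reduce E->T. Stack=[( E] ptr=6 lookahead=) remaining=[) + ( id ) $]
Step 15: shift ). Stack=[( E )] ptr=7 lookahead=+ remaining=[+ ( id ) $]
Step 16: reduce F->( E ). Stack=[F] ptr=7 lookahead=+ remaining=[+ ( id ) $]
Step 17: reduce T->F. Stack=[T] ptr=7 lookahead=+ remaining=[+ ( id ) $]
Step 18: reduce E->T. Stack=[E] ptr=7 lookahead=+ remaining=[+ ( id ) $]
Step 19: shift +. Stack=[E +] ptr=8 lookahead=( remaining=[( id ) $]
Step 20: shift (. Stack=[E + (] ptr=9 lookahead=id remaining=[id ) $]
Step 21: shift id. Stack=[E + ( id] ptr=10 lookahead=) remaining=[) $]
Step 22: reduce F->id. Stack=[E + ( F] ptr=10 lookahead=) remaining=[) $]
Step 23: reduce T->F. Stack=[E + ( T] ptr=10 lookahead=) remaining=[) $]
Step 24: reduce E->T. Stack=[E + ( E] ptr=10 lookahead=) remaining=[) $]
Step 25: shift ). Stack=[E + ( E )] ptr=11 lookahead=$ remaining=[$]
Step 26: reduce F->( E ). Stack=[E + F] ptr=11 lookahead=$ remaining=[$]
Step 27: reduce T->F. Stack=[E + T] ptr=11 lookahead=$ remaining=[$]
Step 28: reduce E->E + T. Stack=[E] ptr=11 lookahead=$ remaining=[$]
Step 29: accept. Stack=[E] ptr=11 lookahead=$ remaining=[$]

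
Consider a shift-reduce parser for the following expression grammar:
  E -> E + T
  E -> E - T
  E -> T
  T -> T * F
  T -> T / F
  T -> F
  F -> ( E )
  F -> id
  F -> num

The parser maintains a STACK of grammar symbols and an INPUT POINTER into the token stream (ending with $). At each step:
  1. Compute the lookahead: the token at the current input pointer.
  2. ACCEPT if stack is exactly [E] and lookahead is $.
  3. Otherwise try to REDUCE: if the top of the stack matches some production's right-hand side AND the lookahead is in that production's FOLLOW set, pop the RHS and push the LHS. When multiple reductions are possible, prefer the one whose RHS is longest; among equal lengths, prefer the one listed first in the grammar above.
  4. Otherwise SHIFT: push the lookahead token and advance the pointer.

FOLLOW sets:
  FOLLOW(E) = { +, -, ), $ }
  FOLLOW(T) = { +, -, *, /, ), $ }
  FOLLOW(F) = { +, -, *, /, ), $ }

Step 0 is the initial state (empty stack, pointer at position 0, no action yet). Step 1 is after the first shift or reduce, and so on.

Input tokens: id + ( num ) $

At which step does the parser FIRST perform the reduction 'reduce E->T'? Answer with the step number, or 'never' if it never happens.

Step 1: shift id. Stack=[id] ptr=1 lookahead=+ remaining=[+ ( num ) $]
Step 2: reduce F->id. Stack=[F] ptr=1 lookahead=+ remaining=[+ ( num ) $]
Step 3: reduce T->F. Stack=[T] ptr=1 lookahead=+ remaining=[+ ( num ) $]
Step 4: reduce E->T. Stack=[E] ptr=1 lookahead=+ remaining=[+ ( num ) $]

Answer: 4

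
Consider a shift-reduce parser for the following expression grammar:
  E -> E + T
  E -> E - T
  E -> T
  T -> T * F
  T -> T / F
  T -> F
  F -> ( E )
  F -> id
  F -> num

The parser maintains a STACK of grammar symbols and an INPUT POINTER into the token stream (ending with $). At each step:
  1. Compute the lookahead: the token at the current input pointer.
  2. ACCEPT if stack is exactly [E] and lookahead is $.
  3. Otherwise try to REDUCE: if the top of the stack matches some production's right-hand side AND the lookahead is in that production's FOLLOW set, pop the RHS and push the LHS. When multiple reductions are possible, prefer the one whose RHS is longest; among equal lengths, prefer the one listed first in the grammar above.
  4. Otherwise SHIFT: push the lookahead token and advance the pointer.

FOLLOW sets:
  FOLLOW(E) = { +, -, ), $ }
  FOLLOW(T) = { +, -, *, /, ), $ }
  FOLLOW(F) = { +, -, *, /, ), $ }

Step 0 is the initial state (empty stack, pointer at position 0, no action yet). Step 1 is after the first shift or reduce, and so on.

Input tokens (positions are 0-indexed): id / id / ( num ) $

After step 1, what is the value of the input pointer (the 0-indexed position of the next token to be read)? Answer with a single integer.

Step 1: shift id. Stack=[id] ptr=1 lookahead=/ remaining=[/ id / ( num ) $]

Answer: 1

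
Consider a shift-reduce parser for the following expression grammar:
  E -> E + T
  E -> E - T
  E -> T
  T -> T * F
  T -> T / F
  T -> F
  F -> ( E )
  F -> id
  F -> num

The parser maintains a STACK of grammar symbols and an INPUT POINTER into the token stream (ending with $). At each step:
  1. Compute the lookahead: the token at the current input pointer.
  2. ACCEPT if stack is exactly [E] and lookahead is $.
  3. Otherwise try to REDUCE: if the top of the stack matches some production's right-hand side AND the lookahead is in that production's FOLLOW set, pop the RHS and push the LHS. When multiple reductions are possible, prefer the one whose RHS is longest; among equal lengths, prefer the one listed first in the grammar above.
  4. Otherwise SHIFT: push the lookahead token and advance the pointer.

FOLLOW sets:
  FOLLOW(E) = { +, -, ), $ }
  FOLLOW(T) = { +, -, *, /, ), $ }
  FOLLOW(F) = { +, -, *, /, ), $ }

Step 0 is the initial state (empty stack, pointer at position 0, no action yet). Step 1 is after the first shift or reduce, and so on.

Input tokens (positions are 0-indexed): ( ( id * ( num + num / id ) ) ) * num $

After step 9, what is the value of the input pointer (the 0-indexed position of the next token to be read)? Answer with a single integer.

Answer: 6

Derivation:
Step 1: shift (. Stack=[(] ptr=1 lookahead=( remaining=[( id * ( num + num / id ) ) ) * num $]
Step 2: shift (. Stack=[( (] ptr=2 lookahead=id remaining=[id * ( num + num / id ) ) ) * num $]
Step 3: shift id. Stack=[( ( id] ptr=3 lookahead=* remaining=[* ( num + num / id ) ) ) * num $]
Step 4: reduce F->id. Stack=[( ( F] ptr=3 lookahead=* remaining=[* ( num + num / id ) ) ) * num $]
Step 5: reduce T->F. Stack=[( ( T] ptr=3 lookahead=* remaining=[* ( num + num / id ) ) ) * num $]
Step 6: shift *. Stack=[( ( T *] ptr=4 lookahead=( remaining=[( num + num / id ) ) ) * num $]
Step 7: shift (. Stack=[( ( T * (] ptr=5 lookahead=num remaining=[num + num / id ) ) ) * num $]
Step 8: shift num. Stack=[( ( T * ( num] ptr=6 lookahead=+ remaining=[+ num / id ) ) ) * num $]
Step 9: reduce F->num. Stack=[( ( T * ( F] ptr=6 lookahead=+ remaining=[+ num / id ) ) ) * num $]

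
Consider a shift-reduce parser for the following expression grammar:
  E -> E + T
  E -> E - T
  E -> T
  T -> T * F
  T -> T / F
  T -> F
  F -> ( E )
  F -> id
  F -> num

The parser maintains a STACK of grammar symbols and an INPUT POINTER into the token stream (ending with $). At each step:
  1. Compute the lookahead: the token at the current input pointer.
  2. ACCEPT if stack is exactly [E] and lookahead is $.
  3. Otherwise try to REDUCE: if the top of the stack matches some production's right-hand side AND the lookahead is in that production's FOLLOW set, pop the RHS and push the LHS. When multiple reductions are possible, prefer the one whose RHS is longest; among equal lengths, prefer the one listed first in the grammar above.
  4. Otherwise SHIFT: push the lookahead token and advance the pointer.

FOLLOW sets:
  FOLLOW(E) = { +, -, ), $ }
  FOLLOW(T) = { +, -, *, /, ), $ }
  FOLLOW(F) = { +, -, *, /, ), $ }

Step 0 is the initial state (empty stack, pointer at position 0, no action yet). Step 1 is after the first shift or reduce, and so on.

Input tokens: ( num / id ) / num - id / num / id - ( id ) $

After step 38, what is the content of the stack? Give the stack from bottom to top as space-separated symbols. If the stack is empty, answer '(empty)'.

Step 1: shift (. Stack=[(] ptr=1 lookahead=num remaining=[num / id ) / num - id / num / id - ( id ) $]
Step 2: shift num. Stack=[( num] ptr=2 lookahead=/ remaining=[/ id ) / num - id / num / id - ( id ) $]
Step 3: reduce F->num. Stack=[( F] ptr=2 lookahead=/ remaining=[/ id ) / num - id / num / id - ( id ) $]
Step 4: reduce T->F. Stack=[( T] ptr=2 lookahead=/ remaining=[/ id ) / num - id / num / id - ( id ) $]
Step 5: shift /. Stack=[( T /] ptr=3 lookahead=id remaining=[id ) / num - id / num / id - ( id ) $]
Step 6: shift id. Stack=[( T / id] ptr=4 lookahead=) remaining=[) / num - id / num / id - ( id ) $]
Step 7: reduce F->id. Stack=[( T / F] ptr=4 lookahead=) remaining=[) / num - id / num / id - ( id ) $]
Step 8: reduce T->T / F. Stack=[( T] ptr=4 lookahead=) remaining=[) / num - id / num / id - ( id ) $]
Step 9: reduce E->T. Stack=[( E] ptr=4 lookahead=) remaining=[) / num - id / num / id - ( id ) $]
Step 10: shift ). Stack=[( E )] ptr=5 lookahead=/ remaining=[/ num - id / num / id - ( id ) $]
Step 11: reduce F->( E ). Stack=[F] ptr=5 lookahead=/ remaining=[/ num - id / num / id - ( id ) $]
Step 12: reduce T->F. Stack=[T] ptr=5 lookahead=/ remaining=[/ num - id / num / id - ( id ) $]
Step 13: shift /. Stack=[T /] ptr=6 lookahead=num remaining=[num - id / num / id - ( id ) $]
Step 14: shift num. Stack=[T / num] ptr=7 lookahead=- remaining=[- id / num / id - ( id ) $]
Step 15: reduce F->num. Stack=[T / F] ptr=7 lookahead=- remaining=[- id / num / id - ( id ) $]
Step 16: reduce T->T / F. Stack=[T] ptr=7 lookahead=- remaining=[- id / num / id - ( id ) $]
Step 17: reduce E->T. Stack=[E] ptr=7 lookahead=- remaining=[- id / num / id - ( id ) $]
Step 18: shift -. Stack=[E -] ptr=8 lookahead=id remaining=[id / num / id - ( id ) $]
Step 19: shift id. Stack=[E - id] ptr=9 lookahead=/ remaining=[/ num / id - ( id ) $]
Step 20: reduce F->id. Stack=[E - F] ptr=9 lookahead=/ remaining=[/ num / id - ( id ) $]
Step 21: reduce T->F. Stack=[E - T] ptr=9 lookahead=/ remaining=[/ num / id - ( id ) $]
Step 22: shift /. Stack=[E - T /] ptr=10 lookahead=num remaining=[num / id - ( id ) $]
Step 23: shift num. Stack=[E - T / num] ptr=11 lookahead=/ remaining=[/ id - ( id ) $]
Step 24: reduce F->num. Stack=[E - T / F] ptr=11 lookahead=/ remaining=[/ id - ( id ) $]
Step 25: reduce T->T / F. Stack=[E - T] ptr=11 lookahead=/ remaining=[/ id - ( id ) $]
Step 26: shift /. Stack=[E - T /] ptr=12 lookahead=id remaining=[id - ( id ) $]
Step 27: shift id. Stack=[E - T / id] ptr=13 lookahead=- remaining=[- ( id ) $]
Step 28: reduce F->id. Stack=[E - T / F] ptr=13 lookahead=- remaining=[- ( id ) $]
Step 29: reduce T->T / F. Stack=[E - T] ptr=13 lookahead=- remaining=[- ( id ) $]
Step 30: reduce E->E - T. Stack=[E] ptr=13 lookahead=- remaining=[- ( id ) $]
Step 31: shift -. Stack=[E -] ptr=14 lookahead=( remaining=[( id ) $]
Step 32: shift (. Stack=[E - (] ptr=15 lookahead=id remaining=[id ) $]
Step 33: shift id. Stack=[E - ( id] ptr=16 lookahead=) remaining=[) $]
Step 34: reduce F->id. Stack=[E - ( F] ptr=16 lookahead=) remaining=[) $]
Step 35: reduce T->F. Stack=[E - ( T] ptr=16 lookahead=) remaining=[) $]
Step 36: reduce E->T. Stack=[E - ( E] ptr=16 lookahead=) remaining=[) $]
Step 37: shift ). Stack=[E - ( E )] ptr=17 lookahead=$ remaining=[$]
Step 38: reduce F->( E ). Stack=[E - F] ptr=17 lookahead=$ remaining=[$]

Answer: E - F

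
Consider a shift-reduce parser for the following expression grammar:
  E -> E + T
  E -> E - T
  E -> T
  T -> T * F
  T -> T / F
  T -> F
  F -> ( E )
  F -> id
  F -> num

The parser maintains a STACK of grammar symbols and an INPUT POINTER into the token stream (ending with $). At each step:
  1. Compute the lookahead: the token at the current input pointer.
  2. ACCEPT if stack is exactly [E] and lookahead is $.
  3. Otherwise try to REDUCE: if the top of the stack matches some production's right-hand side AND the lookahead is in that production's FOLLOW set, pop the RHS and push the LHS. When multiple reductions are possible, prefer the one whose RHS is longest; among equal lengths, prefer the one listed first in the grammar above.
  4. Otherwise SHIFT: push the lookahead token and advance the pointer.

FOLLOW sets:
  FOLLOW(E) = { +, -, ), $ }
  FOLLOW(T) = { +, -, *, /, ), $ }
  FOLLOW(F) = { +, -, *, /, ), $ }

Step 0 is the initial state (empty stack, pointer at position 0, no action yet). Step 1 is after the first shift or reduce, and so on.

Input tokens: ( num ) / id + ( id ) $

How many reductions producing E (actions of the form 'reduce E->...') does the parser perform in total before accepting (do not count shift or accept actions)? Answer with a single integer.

Answer: 4

Derivation:
Step 1: shift (. Stack=[(] ptr=1 lookahead=num remaining=[num ) / id + ( id ) $]
Step 2: shift num. Stack=[( num] ptr=2 lookahead=) remaining=[) / id + ( id ) $]
Step 3: reduce F->num. Stack=[( F] ptr=2 lookahead=) remaining=[) / id + ( id ) $]
Step 4: reduce T->F. Stack=[( T] ptr=2 lookahead=) remaining=[) / id + ( id ) $]
Step 5: reduce E->T. Stack=[( E] ptr=2 lookahead=) remaining=[) / id + ( id ) $]
Step 6: shift ). Stack=[( E )] ptr=3 lookahead=/ remaining=[/ id + ( id ) $]
Step 7: reduce F->( E ). Stack=[F] ptr=3 lookahead=/ remaining=[/ id + ( id ) $]
Step 8: reduce T->F. Stack=[T] ptr=3 lookahead=/ remaining=[/ id + ( id ) $]
Step 9: shift /. Stack=[T /] ptr=4 lookahead=id remaining=[id + ( id ) $]
Step 10: shift id. Stack=[T / id] ptr=5 lookahead=+ remaining=[+ ( id ) $]
Step 11: reduce F->id. Stack=[T / F] ptr=5 lookahead=+ remaining=[+ ( id ) $]
Step 12: reduce T->T / F. Stack=[T] ptr=5 lookahead=+ remaining=[+ ( id ) $]
Step 13: reduce E->T. Stack=[E] ptr=5 lookahead=+ remaining=[+ ( id ) $]
Step 14: shift +. Stack=[E +] ptr=6 lookahead=( remaining=[( id ) $]
Step 15: shift (. Stack=[E + (] ptr=7 lookahead=id remaining=[id ) $]
Step 16: shift id. Stack=[E + ( id] ptr=8 lookahead=) remaining=[) $]
Step 17: reduce F->id. Stack=[E + ( F] ptr=8 lookahead=) remaining=[) $]
Step 18: reduce T->F. Stack=[E + ( T] ptr=8 lookahead=) remaining=[) $]
Step 19: reduce E->T. Stack=[E + ( E] ptr=8 lookahead=) remaining=[) $]
Step 20: shift ). Stack=[E + ( E )] ptr=9 lookahead=$ remaining=[$]
Step 21: reduce F->( E ). Stack=[E + F] ptr=9 lookahead=$ remaining=[$]
Step 22: reduce T->F. Stack=[E + T] ptr=9 lookahead=$ remaining=[$]
Step 23: reduce E->E + T. Stack=[E] ptr=9 lookahead=$ remaining=[$]
Step 24: accept. Stack=[E] ptr=9 lookahead=$ remaining=[$]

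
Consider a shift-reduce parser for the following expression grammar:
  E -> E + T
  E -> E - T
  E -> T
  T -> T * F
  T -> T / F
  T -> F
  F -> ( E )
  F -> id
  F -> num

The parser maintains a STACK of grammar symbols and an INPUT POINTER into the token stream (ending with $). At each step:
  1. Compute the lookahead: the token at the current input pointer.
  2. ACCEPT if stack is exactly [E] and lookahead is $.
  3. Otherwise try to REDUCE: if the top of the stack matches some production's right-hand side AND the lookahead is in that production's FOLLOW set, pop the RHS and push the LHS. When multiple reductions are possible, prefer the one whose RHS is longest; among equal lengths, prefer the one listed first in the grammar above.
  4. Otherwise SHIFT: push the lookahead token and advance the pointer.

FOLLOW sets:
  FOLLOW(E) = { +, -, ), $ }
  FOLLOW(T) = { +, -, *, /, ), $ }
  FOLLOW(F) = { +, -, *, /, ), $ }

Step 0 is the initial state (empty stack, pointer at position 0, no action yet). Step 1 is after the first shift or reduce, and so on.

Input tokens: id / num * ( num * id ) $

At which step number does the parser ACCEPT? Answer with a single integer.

Answer: 22

Derivation:
Step 1: shift id. Stack=[id] ptr=1 lookahead=/ remaining=[/ num * ( num * id ) $]
Step 2: reduce F->id. Stack=[F] ptr=1 lookahead=/ remaining=[/ num * ( num * id ) $]
Step 3: reduce T->F. Stack=[T] ptr=1 lookahead=/ remaining=[/ num * ( num * id ) $]
Step 4: shift /. Stack=[T /] ptr=2 lookahead=num remaining=[num * ( num * id ) $]
Step 5: shift num. Stack=[T / num] ptr=3 lookahead=* remaining=[* ( num * id ) $]
Step 6: reduce F->num. Stack=[T / F] ptr=3 lookahead=* remaining=[* ( num * id ) $]
Step 7: reduce T->T / F. Stack=[T] ptr=3 lookahead=* remaining=[* ( num * id ) $]
Step 8: shift *. Stack=[T *] ptr=4 lookahead=( remaining=[( num * id ) $]
Step 9: shift (. Stack=[T * (] ptr=5 lookahead=num remaining=[num * id ) $]
Step 10: shift num. Stack=[T * ( num] ptr=6 lookahead=* remaining=[* id ) $]
Step 11: reduce F->num. Stack=[T * ( F] ptr=6 lookahead=* remaining=[* id ) $]
Step 12: reduce T->F. Stack=[T * ( T] ptr=6 lookahead=* remaining=[* id ) $]
Step 13: shift *. Stack=[T * ( T *] ptr=7 lookahead=id remaining=[id ) $]
Step 14: shift id. Stack=[T * ( T * id] ptr=8 lookahead=) remaining=[) $]
Step 15: reduce F->id. Stack=[T * ( T * F] ptr=8 lookahead=) remaining=[) $]
Step 16: reduce T->T * F. Stack=[T * ( T] ptr=8 lookahead=) remaining=[) $]
Step 17: reduce E->T. Stack=[T * ( E] ptr=8 lookahead=) remaining=[) $]
Step 18: shift ). Stack=[T * ( E )] ptr=9 lookahead=$ remaining=[$]
Step 19: reduce F->( E ). Stack=[T * F] ptr=9 lookahead=$ remaining=[$]
Step 20: reduce T->T * F. Stack=[T] ptr=9 lookahead=$ remaining=[$]
Step 21: reduce E->T. Stack=[E] ptr=9 lookahead=$ remaining=[$]
Step 22: accept. Stack=[E] ptr=9 lookahead=$ remaining=[$]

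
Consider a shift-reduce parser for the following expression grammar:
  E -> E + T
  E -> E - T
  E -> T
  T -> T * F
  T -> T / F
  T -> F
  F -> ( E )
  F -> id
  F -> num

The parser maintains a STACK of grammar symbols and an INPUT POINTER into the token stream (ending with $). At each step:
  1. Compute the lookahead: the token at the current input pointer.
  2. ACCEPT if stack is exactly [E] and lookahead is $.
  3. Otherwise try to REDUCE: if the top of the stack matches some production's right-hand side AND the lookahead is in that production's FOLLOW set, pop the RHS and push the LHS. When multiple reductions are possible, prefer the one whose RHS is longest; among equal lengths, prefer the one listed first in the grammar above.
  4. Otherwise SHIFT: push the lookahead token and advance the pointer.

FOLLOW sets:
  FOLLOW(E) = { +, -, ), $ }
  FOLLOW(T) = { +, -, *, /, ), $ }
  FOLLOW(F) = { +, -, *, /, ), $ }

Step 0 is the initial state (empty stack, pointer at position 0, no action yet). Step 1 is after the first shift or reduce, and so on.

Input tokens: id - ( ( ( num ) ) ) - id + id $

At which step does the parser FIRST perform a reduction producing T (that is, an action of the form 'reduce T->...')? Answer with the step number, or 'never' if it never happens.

Step 1: shift id. Stack=[id] ptr=1 lookahead=- remaining=[- ( ( ( num ) ) ) - id + id $]
Step 2: reduce F->id. Stack=[F] ptr=1 lookahead=- remaining=[- ( ( ( num ) ) ) - id + id $]
Step 3: reduce T->F. Stack=[T] ptr=1 lookahead=- remaining=[- ( ( ( num ) ) ) - id + id $]

Answer: 3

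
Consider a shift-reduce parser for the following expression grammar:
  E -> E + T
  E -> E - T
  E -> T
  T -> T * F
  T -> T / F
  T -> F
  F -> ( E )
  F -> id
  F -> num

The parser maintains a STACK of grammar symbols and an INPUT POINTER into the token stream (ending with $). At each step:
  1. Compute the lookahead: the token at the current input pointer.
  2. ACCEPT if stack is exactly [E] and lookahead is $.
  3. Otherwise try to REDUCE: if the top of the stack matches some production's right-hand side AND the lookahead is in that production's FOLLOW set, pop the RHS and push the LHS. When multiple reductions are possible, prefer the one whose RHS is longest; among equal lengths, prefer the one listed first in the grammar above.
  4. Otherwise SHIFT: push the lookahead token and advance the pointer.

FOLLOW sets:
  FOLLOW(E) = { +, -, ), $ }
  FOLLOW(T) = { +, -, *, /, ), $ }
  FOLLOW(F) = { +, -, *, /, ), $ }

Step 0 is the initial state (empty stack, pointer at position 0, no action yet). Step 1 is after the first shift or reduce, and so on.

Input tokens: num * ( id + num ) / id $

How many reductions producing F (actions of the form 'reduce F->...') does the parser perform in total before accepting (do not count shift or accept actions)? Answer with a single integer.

Step 1: shift num. Stack=[num] ptr=1 lookahead=* remaining=[* ( id + num ) / id $]
Step 2: reduce F->num. Stack=[F] ptr=1 lookahead=* remaining=[* ( id + num ) / id $]
Step 3: reduce T->F. Stack=[T] ptr=1 lookahead=* remaining=[* ( id + num ) / id $]
Step 4: shift *. Stack=[T *] ptr=2 lookahead=( remaining=[( id + num ) / id $]
Step 5: shift (. Stack=[T * (] ptr=3 lookahead=id remaining=[id + num ) / id $]
Step 6: shift id. Stack=[T * ( id] ptr=4 lookahead=+ remaining=[+ num ) / id $]
Step 7: reduce F->id. Stack=[T * ( F] ptr=4 lookahead=+ remaining=[+ num ) / id $]
Step 8: reduce T->F. Stack=[T * ( T] ptr=4 lookahead=+ remaining=[+ num ) / id $]
Step 9: reduce E->T. Stack=[T * ( E] ptr=4 lookahead=+ remaining=[+ num ) / id $]
Step 10: shift +. Stack=[T * ( E +] ptr=5 lookahead=num remaining=[num ) / id $]
Step 11: shift num. Stack=[T * ( E + num] ptr=6 lookahead=) remaining=[) / id $]
Step 12: reduce F->num. Stack=[T * ( E + F] ptr=6 lookahead=) remaining=[) / id $]
Step 13: reduce T->F. Stack=[T * ( E + T] ptr=6 lookahead=) remaining=[) / id $]
Step 14: reduce E->E + T. Stack=[T * ( E] ptr=6 lookahead=) remaining=[) / id $]
Step 15: shift ). Stack=[T * ( E )] ptr=7 lookahead=/ remaining=[/ id $]
Step 16: reduce F->( E ). Stack=[T * F] ptr=7 lookahead=/ remaining=[/ id $]
Step 17: reduce T->T * F. Stack=[T] ptr=7 lookahead=/ remaining=[/ id $]
Step 18: shift /. Stack=[T /] ptr=8 lookahead=id remaining=[id $]
Step 19: shift id. Stack=[T / id] ptr=9 lookahead=$ remaining=[$]
Step 20: reduce F->id. Stack=[T / F] ptr=9 lookahead=$ remaining=[$]
Step 21: reduce T->T / F. Stack=[T] ptr=9 lookahead=$ remaining=[$]
Step 22: reduce E->T. Stack=[E] ptr=9 lookahead=$ remaining=[$]
Step 23: accept. Stack=[E] ptr=9 lookahead=$ remaining=[$]

Answer: 5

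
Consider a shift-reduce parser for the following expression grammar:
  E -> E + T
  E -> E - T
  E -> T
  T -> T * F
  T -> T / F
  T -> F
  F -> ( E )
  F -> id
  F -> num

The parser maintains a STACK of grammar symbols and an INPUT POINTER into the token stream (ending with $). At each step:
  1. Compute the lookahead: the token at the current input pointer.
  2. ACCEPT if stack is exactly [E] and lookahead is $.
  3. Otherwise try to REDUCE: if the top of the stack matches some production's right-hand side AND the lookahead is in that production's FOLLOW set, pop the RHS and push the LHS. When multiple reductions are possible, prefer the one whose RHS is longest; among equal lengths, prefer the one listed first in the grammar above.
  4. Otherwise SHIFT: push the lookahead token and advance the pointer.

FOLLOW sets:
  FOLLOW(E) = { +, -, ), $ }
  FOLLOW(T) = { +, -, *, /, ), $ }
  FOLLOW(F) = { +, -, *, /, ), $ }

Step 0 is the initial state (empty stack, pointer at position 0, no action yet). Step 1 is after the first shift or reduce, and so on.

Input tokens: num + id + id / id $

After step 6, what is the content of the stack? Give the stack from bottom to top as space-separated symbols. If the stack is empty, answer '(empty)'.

Step 1: shift num. Stack=[num] ptr=1 lookahead=+ remaining=[+ id + id / id $]
Step 2: reduce F->num. Stack=[F] ptr=1 lookahead=+ remaining=[+ id + id / id $]
Step 3: reduce T->F. Stack=[T] ptr=1 lookahead=+ remaining=[+ id + id / id $]
Step 4: reduce E->T. Stack=[E] ptr=1 lookahead=+ remaining=[+ id + id / id $]
Step 5: shift +. Stack=[E +] ptr=2 lookahead=id remaining=[id + id / id $]
Step 6: shift id. Stack=[E + id] ptr=3 lookahead=+ remaining=[+ id / id $]

Answer: E + id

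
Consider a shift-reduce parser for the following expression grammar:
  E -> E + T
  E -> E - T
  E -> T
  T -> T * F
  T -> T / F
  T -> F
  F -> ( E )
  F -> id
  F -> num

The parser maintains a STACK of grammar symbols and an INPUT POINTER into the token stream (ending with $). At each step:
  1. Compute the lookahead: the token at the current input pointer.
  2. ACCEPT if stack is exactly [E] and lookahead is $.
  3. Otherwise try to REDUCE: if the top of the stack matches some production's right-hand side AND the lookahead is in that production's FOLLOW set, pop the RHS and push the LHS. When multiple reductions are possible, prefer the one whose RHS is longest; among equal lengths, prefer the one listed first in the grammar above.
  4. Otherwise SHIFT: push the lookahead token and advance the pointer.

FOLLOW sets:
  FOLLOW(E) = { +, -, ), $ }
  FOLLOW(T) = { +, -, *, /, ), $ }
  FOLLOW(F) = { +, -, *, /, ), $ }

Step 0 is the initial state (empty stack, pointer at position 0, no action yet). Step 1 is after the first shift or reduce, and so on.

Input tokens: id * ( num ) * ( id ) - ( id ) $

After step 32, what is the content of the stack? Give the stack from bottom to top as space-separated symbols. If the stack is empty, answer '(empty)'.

Step 1: shift id. Stack=[id] ptr=1 lookahead=* remaining=[* ( num ) * ( id ) - ( id ) $]
Step 2: reduce F->id. Stack=[F] ptr=1 lookahead=* remaining=[* ( num ) * ( id ) - ( id ) $]
Step 3: reduce T->F. Stack=[T] ptr=1 lookahead=* remaining=[* ( num ) * ( id ) - ( id ) $]
Step 4: shift *. Stack=[T *] ptr=2 lookahead=( remaining=[( num ) * ( id ) - ( id ) $]
Step 5: shift (. Stack=[T * (] ptr=3 lookahead=num remaining=[num ) * ( id ) - ( id ) $]
Step 6: shift num. Stack=[T * ( num] ptr=4 lookahead=) remaining=[) * ( id ) - ( id ) $]
Step 7: reduce F->num. Stack=[T * ( F] ptr=4 lookahead=) remaining=[) * ( id ) - ( id ) $]
Step 8: reduce T->F. Stack=[T * ( T] ptr=4 lookahead=) remaining=[) * ( id ) - ( id ) $]
Step 9: reduce E->T. Stack=[T * ( E] ptr=4 lookahead=) remaining=[) * ( id ) - ( id ) $]
Step 10: shift ). Stack=[T * ( E )] ptr=5 lookahead=* remaining=[* ( id ) - ( id ) $]
Step 11: reduce F->( E ). Stack=[T * F] ptr=5 lookahead=* remaining=[* ( id ) - ( id ) $]
Step 12: reduce T->T * F. Stack=[T] ptr=5 lookahead=* remaining=[* ( id ) - ( id ) $]
Step 13: shift *. Stack=[T *] ptr=6 lookahead=( remaining=[( id ) - ( id ) $]
Step 14: shift (. Stack=[T * (] ptr=7 lookahead=id remaining=[id ) - ( id ) $]
Step 15: shift id. Stack=[T * ( id] ptr=8 lookahead=) remaining=[) - ( id ) $]
Step 16: reduce F->id. Stack=[T * ( F] ptr=8 lookahead=) remaining=[) - ( id ) $]
Step 17: reduce T->F. Stack=[T * ( T] ptr=8 lookahead=) remaining=[) - ( id ) $]
Step 18: reduce E->T. Stack=[T * ( E] ptr=8 lookahead=) remaining=[) - ( id ) $]
Step 19: shift ). Stack=[T * ( E )] ptr=9 lookahead=- remaining=[- ( id ) $]
Step 20: reduce F->( E ). Stack=[T * F] ptr=9 lookahead=- remaining=[- ( id ) $]
Step 21: reduce T->T * F. Stack=[T] ptr=9 lookahead=- remaining=[- ( id ) $]
Step 22: reduce E->T. Stack=[E] ptr=9 lookahead=- remaining=[- ( id ) $]
Step 23: shift -. Stack=[E -] ptr=10 lookahead=( remaining=[( id ) $]
Step 24: shift (. Stack=[E - (] ptr=11 lookahead=id remaining=[id ) $]
Step 25: shift id. Stack=[E - ( id] ptr=12 lookahead=) remaining=[) $]
Step 26: reduce F->id. Stack=[E - ( F] ptr=12 lookahead=) remaining=[) $]
Step 27: reduce T->F. Stack=[E - ( T] ptr=12 lookahead=) remaining=[) $]
Step 28: reduce E->T. Stack=[E - ( E] ptr=12 lookahead=) remaining=[) $]
Step 29: shift ). Stack=[E - ( E )] ptr=13 lookahead=$ remaining=[$]
Step 30: reduce F->( E ). Stack=[E - F] ptr=13 lookahead=$ remaining=[$]
Step 31: reduce T->F. Stack=[E - T] ptr=13 lookahead=$ remaining=[$]
Step 32: reduce E->E - T. Stack=[E] ptr=13 lookahead=$ remaining=[$]

Answer: E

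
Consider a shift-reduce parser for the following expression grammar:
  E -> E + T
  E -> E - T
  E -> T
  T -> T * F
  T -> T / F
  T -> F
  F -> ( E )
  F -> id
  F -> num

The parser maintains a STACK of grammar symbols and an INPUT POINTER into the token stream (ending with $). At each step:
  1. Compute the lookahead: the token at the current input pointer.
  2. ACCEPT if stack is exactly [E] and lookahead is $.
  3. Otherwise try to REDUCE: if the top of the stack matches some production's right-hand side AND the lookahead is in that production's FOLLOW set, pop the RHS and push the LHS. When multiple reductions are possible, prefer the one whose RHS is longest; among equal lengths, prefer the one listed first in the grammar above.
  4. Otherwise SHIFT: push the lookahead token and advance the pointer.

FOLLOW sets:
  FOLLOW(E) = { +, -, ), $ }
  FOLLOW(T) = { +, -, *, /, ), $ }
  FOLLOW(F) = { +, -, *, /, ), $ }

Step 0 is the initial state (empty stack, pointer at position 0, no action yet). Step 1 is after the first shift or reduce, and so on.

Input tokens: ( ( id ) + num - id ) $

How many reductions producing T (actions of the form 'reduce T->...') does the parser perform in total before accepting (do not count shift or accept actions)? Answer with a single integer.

Step 1: shift (. Stack=[(] ptr=1 lookahead=( remaining=[( id ) + num - id ) $]
Step 2: shift (. Stack=[( (] ptr=2 lookahead=id remaining=[id ) + num - id ) $]
Step 3: shift id. Stack=[( ( id] ptr=3 lookahead=) remaining=[) + num - id ) $]
Step 4: reduce F->id. Stack=[( ( F] ptr=3 lookahead=) remaining=[) + num - id ) $]
Step 5: reduce T->F. Stack=[( ( T] ptr=3 lookahead=) remaining=[) + num - id ) $]
Step 6: reduce E->T. Stack=[( ( E] ptr=3 lookahead=) remaining=[) + num - id ) $]
Step 7: shift ). Stack=[( ( E )] ptr=4 lookahead=+ remaining=[+ num - id ) $]
Step 8: reduce F->( E ). Stack=[( F] ptr=4 lookahead=+ remaining=[+ num - id ) $]
Step 9: reduce T->F. Stack=[( T] ptr=4 lookahead=+ remaining=[+ num - id ) $]
Step 10: reduce E->T. Stack=[( E] ptr=4 lookahead=+ remaining=[+ num - id ) $]
Step 11: shift +. Stack=[( E +] ptr=5 lookahead=num remaining=[num - id ) $]
Step 12: shift num. Stack=[( E + num] ptr=6 lookahead=- remaining=[- id ) $]
Step 13: reduce F->num. Stack=[( E + F] ptr=6 lookahead=- remaining=[- id ) $]
Step 14: reduce T->F. Stack=[( E + T] ptr=6 lookahead=- remaining=[- id ) $]
Step 15: reduce E->E + T. Stack=[( E] ptr=6 lookahead=- remaining=[- id ) $]
Step 16: shift -. Stack=[( E -] ptr=7 lookahead=id remaining=[id ) $]
Step 17: shift id. Stack=[( E - id] ptr=8 lookahead=) remaining=[) $]
Step 18: reduce F->id. Stack=[( E - F] ptr=8 lookahead=) remaining=[) $]
Step 19: reduce T->F. Stack=[( E - T] ptr=8 lookahead=) remaining=[) $]
Step 20: reduce E->E - T. Stack=[( E] ptr=8 lookahead=) remaining=[) $]
Step 21: shift ). Stack=[( E )] ptr=9 lookahead=$ remaining=[$]
Step 22: reduce F->( E ). Stack=[F] ptr=9 lookahead=$ remaining=[$]
Step 23: reduce T->F. Stack=[T] ptr=9 lookahead=$ remaining=[$]
Step 24: reduce E->T. Stack=[E] ptr=9 lookahead=$ remaining=[$]
Step 25: accept. Stack=[E] ptr=9 lookahead=$ remaining=[$]

Answer: 5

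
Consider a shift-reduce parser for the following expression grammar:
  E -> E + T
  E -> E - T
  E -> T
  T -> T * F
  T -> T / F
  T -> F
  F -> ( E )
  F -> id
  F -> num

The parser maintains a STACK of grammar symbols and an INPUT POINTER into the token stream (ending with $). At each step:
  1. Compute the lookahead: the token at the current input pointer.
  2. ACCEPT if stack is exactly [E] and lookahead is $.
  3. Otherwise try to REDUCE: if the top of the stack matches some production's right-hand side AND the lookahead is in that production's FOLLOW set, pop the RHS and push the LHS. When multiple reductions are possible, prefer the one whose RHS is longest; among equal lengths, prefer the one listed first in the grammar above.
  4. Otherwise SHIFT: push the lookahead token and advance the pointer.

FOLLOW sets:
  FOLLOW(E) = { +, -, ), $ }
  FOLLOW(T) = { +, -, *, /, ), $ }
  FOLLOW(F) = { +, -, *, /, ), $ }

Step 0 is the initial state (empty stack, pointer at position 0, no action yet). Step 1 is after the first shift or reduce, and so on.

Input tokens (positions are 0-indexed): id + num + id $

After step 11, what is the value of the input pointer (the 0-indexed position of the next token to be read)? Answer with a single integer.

Step 1: shift id. Stack=[id] ptr=1 lookahead=+ remaining=[+ num + id $]
Step 2: reduce F->id. Stack=[F] ptr=1 lookahead=+ remaining=[+ num + id $]
Step 3: reduce T->F. Stack=[T] ptr=1 lookahead=+ remaining=[+ num + id $]
Step 4: reduce E->T. Stack=[E] ptr=1 lookahead=+ remaining=[+ num + id $]
Step 5: shift +. Stack=[E +] ptr=2 lookahead=num remaining=[num + id $]
Step 6: shift num. Stack=[E + num] ptr=3 lookahead=+ remaining=[+ id $]
Step 7: reduce F->num. Stack=[E + F] ptr=3 lookahead=+ remaining=[+ id $]
Step 8: reduce T->F. Stack=[E + T] ptr=3 lookahead=+ remaining=[+ id $]
Step 9: reduce E->E + T. Stack=[E] ptr=3 lookahead=+ remaining=[+ id $]
Step 10: shift +. Stack=[E +] ptr=4 lookahead=id remaining=[id $]
Step 11: shift id. Stack=[E + id] ptr=5 lookahead=$ remaining=[$]

Answer: 5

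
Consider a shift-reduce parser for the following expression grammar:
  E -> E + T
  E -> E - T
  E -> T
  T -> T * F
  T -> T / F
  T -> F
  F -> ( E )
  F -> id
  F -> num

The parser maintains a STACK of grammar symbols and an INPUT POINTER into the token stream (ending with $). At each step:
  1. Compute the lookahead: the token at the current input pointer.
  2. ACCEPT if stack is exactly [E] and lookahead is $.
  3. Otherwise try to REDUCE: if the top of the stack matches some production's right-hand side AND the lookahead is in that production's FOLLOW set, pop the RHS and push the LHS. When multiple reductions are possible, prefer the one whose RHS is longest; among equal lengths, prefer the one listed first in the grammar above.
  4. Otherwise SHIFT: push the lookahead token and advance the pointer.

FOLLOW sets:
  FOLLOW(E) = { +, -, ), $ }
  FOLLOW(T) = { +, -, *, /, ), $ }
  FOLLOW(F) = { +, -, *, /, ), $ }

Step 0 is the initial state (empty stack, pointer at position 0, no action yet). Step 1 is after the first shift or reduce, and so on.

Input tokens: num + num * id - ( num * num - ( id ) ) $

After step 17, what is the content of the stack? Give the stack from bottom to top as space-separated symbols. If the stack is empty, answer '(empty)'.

Answer: E - ( F

Derivation:
Step 1: shift num. Stack=[num] ptr=1 lookahead=+ remaining=[+ num * id - ( num * num - ( id ) ) $]
Step 2: reduce F->num. Stack=[F] ptr=1 lookahead=+ remaining=[+ num * id - ( num * num - ( id ) ) $]
Step 3: reduce T->F. Stack=[T] ptr=1 lookahead=+ remaining=[+ num * id - ( num * num - ( id ) ) $]
Step 4: reduce E->T. Stack=[E] ptr=1 lookahead=+ remaining=[+ num * id - ( num * num - ( id ) ) $]
Step 5: shift +. Stack=[E +] ptr=2 lookahead=num remaining=[num * id - ( num * num - ( id ) ) $]
Step 6: shift num. Stack=[E + num] ptr=3 lookahead=* remaining=[* id - ( num * num - ( id ) ) $]
Step 7: reduce F->num. Stack=[E + F] ptr=3 lookahead=* remaining=[* id - ( num * num - ( id ) ) $]
Step 8: reduce T->F. Stack=[E + T] ptr=3 lookahead=* remaining=[* id - ( num * num - ( id ) ) $]
Step 9: shift *. Stack=[E + T *] ptr=4 lookahead=id remaining=[id - ( num * num - ( id ) ) $]
Step 10: shift id. Stack=[E + T * id] ptr=5 lookahead=- remaining=[- ( num * num - ( id ) ) $]
Step 11: reduce F->id. Stack=[E + T * F] ptr=5 lookahead=- remaining=[- ( num * num - ( id ) ) $]
Step 12: reduce T->T * F. Stack=[E + T] ptr=5 lookahead=- remaining=[- ( num * num - ( id ) ) $]
Step 13: reduce E->E + T. Stack=[E] ptr=5 lookahead=- remaining=[- ( num * num - ( id ) ) $]
Step 14: shift -. Stack=[E -] ptr=6 lookahead=( remaining=[( num * num - ( id ) ) $]
Step 15: shift (. Stack=[E - (] ptr=7 lookahead=num remaining=[num * num - ( id ) ) $]
Step 16: shift num. Stack=[E - ( num] ptr=8 lookahead=* remaining=[* num - ( id ) ) $]
Step 17: reduce F->num. Stack=[E - ( F] ptr=8 lookahead=* remaining=[* num - ( id ) ) $]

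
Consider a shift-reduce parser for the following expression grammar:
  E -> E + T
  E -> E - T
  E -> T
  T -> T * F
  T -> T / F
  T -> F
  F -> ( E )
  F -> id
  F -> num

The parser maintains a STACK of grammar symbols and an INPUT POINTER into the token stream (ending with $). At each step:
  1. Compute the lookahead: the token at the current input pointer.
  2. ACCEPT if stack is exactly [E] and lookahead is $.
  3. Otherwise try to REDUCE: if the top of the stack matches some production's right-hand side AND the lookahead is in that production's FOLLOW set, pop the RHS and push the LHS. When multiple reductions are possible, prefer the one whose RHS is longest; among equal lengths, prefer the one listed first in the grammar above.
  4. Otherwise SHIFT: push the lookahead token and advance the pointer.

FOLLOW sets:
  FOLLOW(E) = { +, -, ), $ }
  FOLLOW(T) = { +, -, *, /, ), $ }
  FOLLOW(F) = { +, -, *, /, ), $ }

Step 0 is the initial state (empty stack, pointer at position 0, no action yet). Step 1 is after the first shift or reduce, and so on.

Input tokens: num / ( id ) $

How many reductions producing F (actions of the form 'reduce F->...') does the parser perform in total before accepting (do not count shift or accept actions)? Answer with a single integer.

Answer: 3

Derivation:
Step 1: shift num. Stack=[num] ptr=1 lookahead=/ remaining=[/ ( id ) $]
Step 2: reduce F->num. Stack=[F] ptr=1 lookahead=/ remaining=[/ ( id ) $]
Step 3: reduce T->F. Stack=[T] ptr=1 lookahead=/ remaining=[/ ( id ) $]
Step 4: shift /. Stack=[T /] ptr=2 lookahead=( remaining=[( id ) $]
Step 5: shift (. Stack=[T / (] ptr=3 lookahead=id remaining=[id ) $]
Step 6: shift id. Stack=[T / ( id] ptr=4 lookahead=) remaining=[) $]
Step 7: reduce F->id. Stack=[T / ( F] ptr=4 lookahead=) remaining=[) $]
Step 8: reduce T->F. Stack=[T / ( T] ptr=4 lookahead=) remaining=[) $]
Step 9: reduce E->T. Stack=[T / ( E] ptr=4 lookahead=) remaining=[) $]
Step 10: shift ). Stack=[T / ( E )] ptr=5 lookahead=$ remaining=[$]
Step 11: reduce F->( E ). Stack=[T / F] ptr=5 lookahead=$ remaining=[$]
Step 12: reduce T->T / F. Stack=[T] ptr=5 lookahead=$ remaining=[$]
Step 13: reduce E->T. Stack=[E] ptr=5 lookahead=$ remaining=[$]
Step 14: accept. Stack=[E] ptr=5 lookahead=$ remaining=[$]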